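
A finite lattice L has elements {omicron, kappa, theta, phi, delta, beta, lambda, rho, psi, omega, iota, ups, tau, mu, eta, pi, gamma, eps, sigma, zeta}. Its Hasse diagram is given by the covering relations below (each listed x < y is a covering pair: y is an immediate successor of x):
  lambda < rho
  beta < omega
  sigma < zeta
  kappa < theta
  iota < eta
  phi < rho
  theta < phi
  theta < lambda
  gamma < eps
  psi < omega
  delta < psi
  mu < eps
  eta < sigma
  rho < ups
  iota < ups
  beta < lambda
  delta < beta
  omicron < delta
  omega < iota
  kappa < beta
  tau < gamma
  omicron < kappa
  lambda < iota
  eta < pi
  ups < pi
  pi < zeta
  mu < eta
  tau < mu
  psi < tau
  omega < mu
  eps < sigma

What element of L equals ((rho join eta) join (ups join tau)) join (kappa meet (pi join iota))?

rho ∨ eta = pi
ups ∨ tau = pi
pi ∨ pi = pi
pi ∨ iota = pi
kappa ∧ pi = kappa
pi ∨ kappa = pi

pi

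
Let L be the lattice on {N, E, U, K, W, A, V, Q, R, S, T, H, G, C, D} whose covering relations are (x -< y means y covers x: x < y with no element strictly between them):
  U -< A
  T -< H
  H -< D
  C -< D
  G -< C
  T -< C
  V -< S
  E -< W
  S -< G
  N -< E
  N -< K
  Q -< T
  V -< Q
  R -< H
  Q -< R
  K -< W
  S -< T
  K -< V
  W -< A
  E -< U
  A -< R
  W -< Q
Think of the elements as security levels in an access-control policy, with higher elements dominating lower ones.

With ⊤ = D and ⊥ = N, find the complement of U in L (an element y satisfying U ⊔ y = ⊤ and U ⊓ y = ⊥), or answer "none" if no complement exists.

Need y with U ∨ y = D and U ∧ y = N.
Checking each element gives: G.

G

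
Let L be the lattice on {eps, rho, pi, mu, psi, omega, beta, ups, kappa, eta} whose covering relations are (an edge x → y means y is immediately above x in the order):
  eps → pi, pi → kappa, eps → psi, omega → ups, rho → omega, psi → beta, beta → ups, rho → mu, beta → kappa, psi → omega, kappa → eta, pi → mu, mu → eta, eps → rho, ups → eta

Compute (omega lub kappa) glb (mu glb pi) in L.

pi

omega ∨ kappa = eta
mu ∧ pi = pi
eta ∧ pi = pi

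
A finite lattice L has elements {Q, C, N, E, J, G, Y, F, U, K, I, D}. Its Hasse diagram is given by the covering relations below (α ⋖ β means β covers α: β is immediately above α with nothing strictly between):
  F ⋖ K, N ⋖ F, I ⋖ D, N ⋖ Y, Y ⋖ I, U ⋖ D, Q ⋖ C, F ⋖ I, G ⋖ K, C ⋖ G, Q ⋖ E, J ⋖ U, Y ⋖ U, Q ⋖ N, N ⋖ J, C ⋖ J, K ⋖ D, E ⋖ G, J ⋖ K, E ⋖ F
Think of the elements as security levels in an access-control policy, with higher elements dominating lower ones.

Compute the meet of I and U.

Y

Common lower bounds of {I, U}: N, Q, Y.
The greatest among these is Y.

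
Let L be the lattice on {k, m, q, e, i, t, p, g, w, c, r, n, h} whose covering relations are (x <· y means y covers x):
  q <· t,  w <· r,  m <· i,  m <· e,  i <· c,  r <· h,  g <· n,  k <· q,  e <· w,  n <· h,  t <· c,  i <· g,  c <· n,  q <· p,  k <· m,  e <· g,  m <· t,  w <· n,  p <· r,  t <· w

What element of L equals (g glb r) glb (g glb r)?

g ∧ r = e
g ∧ r = e
e ∧ e = e

e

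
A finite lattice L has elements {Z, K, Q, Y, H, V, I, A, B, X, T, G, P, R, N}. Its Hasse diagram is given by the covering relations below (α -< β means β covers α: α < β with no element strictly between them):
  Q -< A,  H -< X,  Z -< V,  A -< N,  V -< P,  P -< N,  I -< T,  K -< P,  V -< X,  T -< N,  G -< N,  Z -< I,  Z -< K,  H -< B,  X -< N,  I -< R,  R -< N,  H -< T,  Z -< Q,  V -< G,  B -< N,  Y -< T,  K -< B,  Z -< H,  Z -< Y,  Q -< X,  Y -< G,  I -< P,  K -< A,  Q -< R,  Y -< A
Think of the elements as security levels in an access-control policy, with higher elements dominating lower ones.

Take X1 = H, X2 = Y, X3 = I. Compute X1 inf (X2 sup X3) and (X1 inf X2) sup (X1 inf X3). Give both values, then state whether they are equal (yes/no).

X2 sup X3 = T, so X1 inf (X2 sup X3) = H inf T = H.
X1 inf X2 = Z and X1 inf X3 = Z, so (X1 inf X2) sup (X1 inf X3) = Z sup Z = Z.
Equal: no.

H; Z; no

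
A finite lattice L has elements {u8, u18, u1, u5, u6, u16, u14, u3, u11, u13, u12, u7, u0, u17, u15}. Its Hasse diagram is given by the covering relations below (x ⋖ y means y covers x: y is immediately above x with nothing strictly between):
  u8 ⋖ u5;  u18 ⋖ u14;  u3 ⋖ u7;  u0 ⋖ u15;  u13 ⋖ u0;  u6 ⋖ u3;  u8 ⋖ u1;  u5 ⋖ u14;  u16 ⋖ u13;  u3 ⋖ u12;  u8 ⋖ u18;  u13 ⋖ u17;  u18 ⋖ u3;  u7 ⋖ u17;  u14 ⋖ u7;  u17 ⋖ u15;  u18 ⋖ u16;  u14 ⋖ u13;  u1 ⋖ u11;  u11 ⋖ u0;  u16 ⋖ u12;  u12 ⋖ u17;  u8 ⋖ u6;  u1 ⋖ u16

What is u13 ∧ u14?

u14

Common lower bounds of {u13, u14}: u14, u18, u5, u8.
The greatest among these is u14.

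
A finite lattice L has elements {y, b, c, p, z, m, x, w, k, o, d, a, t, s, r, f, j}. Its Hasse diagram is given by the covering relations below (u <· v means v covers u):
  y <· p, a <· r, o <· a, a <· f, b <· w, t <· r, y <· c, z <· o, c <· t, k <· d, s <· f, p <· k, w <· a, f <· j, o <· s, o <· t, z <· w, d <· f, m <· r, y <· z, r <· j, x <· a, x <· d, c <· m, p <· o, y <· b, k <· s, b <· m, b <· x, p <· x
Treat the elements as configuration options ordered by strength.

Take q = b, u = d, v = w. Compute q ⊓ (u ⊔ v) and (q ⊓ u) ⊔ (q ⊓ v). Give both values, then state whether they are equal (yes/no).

u ⊔ v = f, so q ⊓ (u ⊔ v) = b ⊓ f = b.
q ⊓ u = b and q ⊓ v = b, so (q ⊓ u) ⊔ (q ⊓ v) = b ⊔ b = b.
Equal: yes.

b; b; yes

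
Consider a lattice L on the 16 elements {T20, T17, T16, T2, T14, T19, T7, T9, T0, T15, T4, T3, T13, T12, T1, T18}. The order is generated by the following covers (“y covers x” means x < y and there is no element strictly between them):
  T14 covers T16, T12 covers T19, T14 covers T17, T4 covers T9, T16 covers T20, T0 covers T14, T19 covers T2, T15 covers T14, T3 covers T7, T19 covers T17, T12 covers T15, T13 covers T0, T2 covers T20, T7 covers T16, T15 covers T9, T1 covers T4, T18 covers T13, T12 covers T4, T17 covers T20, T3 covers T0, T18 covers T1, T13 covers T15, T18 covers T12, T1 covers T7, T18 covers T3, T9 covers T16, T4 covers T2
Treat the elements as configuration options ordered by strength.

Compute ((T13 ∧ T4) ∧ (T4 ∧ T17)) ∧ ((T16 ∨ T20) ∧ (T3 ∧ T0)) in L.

T20

T13 ∧ T4 = T9
T4 ∧ T17 = T20
T9 ∧ T20 = T20
T16 ∨ T20 = T16
T3 ∧ T0 = T0
T16 ∧ T0 = T16
T20 ∧ T16 = T20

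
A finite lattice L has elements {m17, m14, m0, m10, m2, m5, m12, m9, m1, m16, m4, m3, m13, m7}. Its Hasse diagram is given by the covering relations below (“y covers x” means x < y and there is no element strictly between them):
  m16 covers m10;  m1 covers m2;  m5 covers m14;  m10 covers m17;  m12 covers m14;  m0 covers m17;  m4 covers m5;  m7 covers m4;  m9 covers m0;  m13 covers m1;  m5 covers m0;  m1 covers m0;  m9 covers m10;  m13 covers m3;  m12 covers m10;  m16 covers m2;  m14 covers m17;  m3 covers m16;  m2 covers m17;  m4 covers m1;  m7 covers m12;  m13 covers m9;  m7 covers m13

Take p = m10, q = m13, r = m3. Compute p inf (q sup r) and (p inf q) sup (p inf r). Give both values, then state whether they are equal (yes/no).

q sup r = m13, so p inf (q sup r) = m10 inf m13 = m10.
p inf q = m10 and p inf r = m10, so (p inf q) sup (p inf r) = m10 sup m10 = m10.
Equal: yes.

m10; m10; yes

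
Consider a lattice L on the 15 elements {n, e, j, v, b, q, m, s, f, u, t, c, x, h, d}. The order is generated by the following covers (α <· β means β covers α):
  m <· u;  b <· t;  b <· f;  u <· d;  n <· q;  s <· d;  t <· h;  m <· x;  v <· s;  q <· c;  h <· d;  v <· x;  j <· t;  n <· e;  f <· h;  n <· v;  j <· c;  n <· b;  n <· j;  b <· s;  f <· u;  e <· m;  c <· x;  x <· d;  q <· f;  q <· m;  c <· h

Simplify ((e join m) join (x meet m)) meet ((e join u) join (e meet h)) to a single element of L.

e ∨ m = m
x ∧ m = m
m ∨ m = m
e ∨ u = u
e ∧ h = n
u ∨ n = u
m ∧ u = m

m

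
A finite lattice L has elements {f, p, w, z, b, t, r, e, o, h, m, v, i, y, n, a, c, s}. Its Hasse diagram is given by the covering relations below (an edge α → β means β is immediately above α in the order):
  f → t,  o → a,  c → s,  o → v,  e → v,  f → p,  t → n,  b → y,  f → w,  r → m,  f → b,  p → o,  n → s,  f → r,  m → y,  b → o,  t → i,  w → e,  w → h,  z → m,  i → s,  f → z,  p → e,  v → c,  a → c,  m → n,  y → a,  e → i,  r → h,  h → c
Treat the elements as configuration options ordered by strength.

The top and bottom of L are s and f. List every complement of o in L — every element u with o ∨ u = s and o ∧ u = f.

Need u with o ∨ u = s and o ∧ u = f.
Checking each element gives: n, t.

n, t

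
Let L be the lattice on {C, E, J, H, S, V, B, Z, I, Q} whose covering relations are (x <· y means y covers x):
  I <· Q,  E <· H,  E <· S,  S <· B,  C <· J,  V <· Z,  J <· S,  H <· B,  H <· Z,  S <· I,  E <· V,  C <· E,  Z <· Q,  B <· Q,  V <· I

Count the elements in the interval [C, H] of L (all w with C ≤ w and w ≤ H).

3

The interval [C, H] = {C, E, H}, which has 3 elements.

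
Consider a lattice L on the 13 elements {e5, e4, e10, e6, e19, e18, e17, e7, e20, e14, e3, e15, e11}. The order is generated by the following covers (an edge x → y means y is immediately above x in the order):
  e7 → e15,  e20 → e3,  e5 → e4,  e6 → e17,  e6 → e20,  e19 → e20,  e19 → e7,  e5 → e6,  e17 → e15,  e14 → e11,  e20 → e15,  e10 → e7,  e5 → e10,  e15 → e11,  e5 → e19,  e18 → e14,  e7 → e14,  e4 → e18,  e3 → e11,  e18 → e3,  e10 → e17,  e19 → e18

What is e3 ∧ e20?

e20

Common lower bounds of {e3, e20}: e19, e20, e5, e6.
The greatest among these is e20.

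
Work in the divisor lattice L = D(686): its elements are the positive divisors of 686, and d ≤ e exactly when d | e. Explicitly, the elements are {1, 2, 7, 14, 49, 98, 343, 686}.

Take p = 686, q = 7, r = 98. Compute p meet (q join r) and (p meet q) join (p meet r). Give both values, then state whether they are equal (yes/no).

q join r = 98, so p meet (q join r) = 686 meet 98 = 98.
p meet q = 7 and p meet r = 98, so (p meet q) join (p meet r) = 7 join 98 = 98.
Equal: yes.

98; 98; yes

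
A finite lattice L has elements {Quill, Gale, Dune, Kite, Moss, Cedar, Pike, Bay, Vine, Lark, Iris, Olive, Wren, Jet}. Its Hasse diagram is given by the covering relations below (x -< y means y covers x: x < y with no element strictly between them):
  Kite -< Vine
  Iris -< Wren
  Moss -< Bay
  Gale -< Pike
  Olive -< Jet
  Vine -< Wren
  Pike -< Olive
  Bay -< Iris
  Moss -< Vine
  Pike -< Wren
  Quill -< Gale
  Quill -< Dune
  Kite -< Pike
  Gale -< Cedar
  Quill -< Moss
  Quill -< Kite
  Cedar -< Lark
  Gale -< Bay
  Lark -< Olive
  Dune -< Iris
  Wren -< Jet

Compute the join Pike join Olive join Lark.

Common upper bounds of {Pike, Olive, Lark}: Jet, Olive.
The least among these is Olive.

Olive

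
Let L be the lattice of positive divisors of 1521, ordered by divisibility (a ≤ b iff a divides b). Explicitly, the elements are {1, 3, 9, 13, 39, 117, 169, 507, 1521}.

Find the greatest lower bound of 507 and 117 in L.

Common lower bounds of {507, 117}: 1, 13, 3, 39.
The greatest among these is 39.

39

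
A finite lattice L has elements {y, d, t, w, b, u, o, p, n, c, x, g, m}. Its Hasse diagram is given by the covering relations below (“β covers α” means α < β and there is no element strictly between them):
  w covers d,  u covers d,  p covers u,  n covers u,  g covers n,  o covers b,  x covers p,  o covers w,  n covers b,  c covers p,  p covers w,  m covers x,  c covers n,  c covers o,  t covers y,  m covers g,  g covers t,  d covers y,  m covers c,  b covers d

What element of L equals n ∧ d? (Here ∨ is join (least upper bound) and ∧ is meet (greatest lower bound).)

d

n ∧ d = d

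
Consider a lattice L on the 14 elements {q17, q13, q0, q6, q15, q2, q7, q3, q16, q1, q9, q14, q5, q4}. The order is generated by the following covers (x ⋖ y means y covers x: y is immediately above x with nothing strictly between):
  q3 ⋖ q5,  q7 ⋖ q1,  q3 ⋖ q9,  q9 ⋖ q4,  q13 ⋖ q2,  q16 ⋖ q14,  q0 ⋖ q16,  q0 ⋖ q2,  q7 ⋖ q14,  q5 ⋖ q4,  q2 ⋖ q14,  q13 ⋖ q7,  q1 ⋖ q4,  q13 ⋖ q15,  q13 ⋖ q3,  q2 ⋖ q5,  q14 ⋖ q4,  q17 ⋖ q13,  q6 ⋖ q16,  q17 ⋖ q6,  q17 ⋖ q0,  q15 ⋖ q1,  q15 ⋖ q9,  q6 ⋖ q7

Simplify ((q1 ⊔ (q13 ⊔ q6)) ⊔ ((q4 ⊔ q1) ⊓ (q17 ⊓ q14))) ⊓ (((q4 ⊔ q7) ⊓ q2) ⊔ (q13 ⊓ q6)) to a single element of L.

q13

q13 ∨ q6 = q7
q1 ∨ q7 = q1
q4 ∨ q1 = q4
q17 ∧ q14 = q17
q4 ∧ q17 = q17
q1 ∨ q17 = q1
q4 ∨ q7 = q4
q4 ∧ q2 = q2
q13 ∧ q6 = q17
q2 ∨ q17 = q2
q1 ∧ q2 = q13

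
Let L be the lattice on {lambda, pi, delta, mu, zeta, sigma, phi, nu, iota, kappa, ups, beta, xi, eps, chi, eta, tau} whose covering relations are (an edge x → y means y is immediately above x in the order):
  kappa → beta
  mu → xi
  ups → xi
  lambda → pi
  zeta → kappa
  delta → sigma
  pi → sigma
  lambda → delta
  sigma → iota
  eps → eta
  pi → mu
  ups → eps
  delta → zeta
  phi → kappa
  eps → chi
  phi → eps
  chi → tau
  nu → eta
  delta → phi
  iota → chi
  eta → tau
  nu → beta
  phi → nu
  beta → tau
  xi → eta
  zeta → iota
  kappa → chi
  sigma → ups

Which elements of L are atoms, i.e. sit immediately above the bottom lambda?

delta, pi

The atoms are exactly the elements that cover lambda: delta, pi.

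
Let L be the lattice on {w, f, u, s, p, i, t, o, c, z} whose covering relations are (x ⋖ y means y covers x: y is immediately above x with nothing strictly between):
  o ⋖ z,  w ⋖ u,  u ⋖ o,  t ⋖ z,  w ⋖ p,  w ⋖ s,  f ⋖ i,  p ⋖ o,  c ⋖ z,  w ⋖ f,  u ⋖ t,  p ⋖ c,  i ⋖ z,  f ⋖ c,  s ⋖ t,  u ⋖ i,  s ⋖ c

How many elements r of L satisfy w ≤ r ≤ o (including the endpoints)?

The interval [w, o] = {o, p, u, w}, which has 4 elements.

4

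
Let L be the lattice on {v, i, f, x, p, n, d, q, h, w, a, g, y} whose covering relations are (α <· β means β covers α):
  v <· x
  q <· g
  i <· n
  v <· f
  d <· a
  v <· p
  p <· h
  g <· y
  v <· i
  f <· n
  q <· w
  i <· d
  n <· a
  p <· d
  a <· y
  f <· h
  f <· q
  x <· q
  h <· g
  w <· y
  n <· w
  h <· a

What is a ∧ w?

Common lower bounds of {a, w}: f, i, n, v.
The greatest among these is n.

n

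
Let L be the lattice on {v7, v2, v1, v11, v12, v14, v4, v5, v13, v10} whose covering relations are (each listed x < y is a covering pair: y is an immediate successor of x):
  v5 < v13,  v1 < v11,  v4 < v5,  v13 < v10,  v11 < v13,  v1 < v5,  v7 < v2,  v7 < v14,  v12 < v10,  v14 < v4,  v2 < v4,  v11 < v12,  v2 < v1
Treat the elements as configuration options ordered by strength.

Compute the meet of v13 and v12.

v11

Common lower bounds of {v13, v12}: v1, v11, v2, v7.
The greatest among these is v11.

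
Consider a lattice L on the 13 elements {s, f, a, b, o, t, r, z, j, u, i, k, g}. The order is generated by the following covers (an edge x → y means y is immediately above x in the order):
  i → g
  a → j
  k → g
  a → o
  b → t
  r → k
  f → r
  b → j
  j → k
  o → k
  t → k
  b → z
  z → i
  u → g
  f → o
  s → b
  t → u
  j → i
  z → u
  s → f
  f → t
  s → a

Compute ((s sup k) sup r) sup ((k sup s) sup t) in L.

k

s ∨ k = k
k ∨ r = k
k ∨ s = k
k ∨ t = k
k ∨ k = k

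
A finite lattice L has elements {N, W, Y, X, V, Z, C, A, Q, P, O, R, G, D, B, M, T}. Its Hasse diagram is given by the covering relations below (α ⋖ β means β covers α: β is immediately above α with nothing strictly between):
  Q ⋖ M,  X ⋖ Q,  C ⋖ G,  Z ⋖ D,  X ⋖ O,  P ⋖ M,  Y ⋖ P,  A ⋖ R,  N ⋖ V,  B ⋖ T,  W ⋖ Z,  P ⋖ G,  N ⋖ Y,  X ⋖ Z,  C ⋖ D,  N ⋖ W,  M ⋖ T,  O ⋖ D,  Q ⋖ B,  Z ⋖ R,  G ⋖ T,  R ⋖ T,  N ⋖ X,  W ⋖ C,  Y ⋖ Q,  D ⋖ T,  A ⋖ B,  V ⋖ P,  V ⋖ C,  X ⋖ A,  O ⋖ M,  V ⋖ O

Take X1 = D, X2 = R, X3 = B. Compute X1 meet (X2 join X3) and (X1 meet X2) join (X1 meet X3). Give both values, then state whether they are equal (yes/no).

D; Z; no

X2 join X3 = T, so X1 meet (X2 join X3) = D meet T = D.
X1 meet X2 = Z and X1 meet X3 = X, so (X1 meet X2) join (X1 meet X3) = Z join X = Z.
Equal: no.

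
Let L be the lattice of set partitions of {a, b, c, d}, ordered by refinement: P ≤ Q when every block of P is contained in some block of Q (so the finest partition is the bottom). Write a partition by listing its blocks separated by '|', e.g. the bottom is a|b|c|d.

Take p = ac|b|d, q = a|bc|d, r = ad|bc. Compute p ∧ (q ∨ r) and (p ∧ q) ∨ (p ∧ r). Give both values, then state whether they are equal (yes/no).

a|b|c|d; a|b|c|d; yes

q ∨ r = ad|bc, so p ∧ (q ∨ r) = ac|b|d ∧ ad|bc = a|b|c|d.
p ∧ q = a|b|c|d and p ∧ r = a|b|c|d, so (p ∧ q) ∨ (p ∧ r) = a|b|c|d ∨ a|b|c|d = a|b|c|d.
Equal: yes.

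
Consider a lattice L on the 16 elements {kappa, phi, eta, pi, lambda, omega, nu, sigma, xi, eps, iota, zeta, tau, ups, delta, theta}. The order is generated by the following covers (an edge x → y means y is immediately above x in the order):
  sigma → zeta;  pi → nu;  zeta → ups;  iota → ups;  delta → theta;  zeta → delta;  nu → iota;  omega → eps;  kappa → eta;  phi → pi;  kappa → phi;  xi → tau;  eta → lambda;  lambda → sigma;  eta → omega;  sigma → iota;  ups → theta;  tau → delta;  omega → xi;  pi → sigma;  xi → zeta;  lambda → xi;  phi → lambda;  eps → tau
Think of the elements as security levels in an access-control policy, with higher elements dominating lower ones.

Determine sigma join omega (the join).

zeta

Common upper bounds of {sigma, omega}: delta, theta, ups, zeta.
The least among these is zeta.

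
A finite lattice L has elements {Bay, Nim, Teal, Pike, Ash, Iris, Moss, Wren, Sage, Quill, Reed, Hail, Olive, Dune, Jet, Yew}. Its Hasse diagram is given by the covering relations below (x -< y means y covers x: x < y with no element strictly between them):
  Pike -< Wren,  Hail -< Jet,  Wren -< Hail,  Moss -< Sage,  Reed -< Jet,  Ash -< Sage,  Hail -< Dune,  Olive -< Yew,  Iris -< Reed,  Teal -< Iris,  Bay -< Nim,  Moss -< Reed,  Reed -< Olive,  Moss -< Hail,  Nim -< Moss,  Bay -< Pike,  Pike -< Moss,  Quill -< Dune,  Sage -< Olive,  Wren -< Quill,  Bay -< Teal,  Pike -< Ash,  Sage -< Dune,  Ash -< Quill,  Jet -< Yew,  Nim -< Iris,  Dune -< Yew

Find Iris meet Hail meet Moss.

Nim

Common lower bounds of {Iris, Hail, Moss}: Bay, Nim.
The greatest among these is Nim.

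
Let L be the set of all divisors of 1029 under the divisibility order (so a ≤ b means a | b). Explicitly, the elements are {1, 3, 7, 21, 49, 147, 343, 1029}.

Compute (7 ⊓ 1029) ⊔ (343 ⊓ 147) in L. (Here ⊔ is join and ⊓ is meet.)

49

7 ∧ 1029 = 7
343 ∧ 147 = 49
7 ∨ 49 = 49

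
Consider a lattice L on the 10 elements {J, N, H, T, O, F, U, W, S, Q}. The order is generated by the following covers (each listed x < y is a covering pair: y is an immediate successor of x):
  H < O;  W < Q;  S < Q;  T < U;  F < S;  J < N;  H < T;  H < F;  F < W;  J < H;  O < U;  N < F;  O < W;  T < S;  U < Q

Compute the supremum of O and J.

O

Common upper bounds of {O, J}: O, Q, U, W.
The least among these is O.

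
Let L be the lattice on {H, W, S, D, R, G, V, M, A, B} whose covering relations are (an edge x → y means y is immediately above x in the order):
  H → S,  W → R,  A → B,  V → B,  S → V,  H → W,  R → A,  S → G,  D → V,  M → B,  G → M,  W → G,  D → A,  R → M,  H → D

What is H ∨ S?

S

Common upper bounds of {H, S}: B, G, M, S, V.
The least among these is S.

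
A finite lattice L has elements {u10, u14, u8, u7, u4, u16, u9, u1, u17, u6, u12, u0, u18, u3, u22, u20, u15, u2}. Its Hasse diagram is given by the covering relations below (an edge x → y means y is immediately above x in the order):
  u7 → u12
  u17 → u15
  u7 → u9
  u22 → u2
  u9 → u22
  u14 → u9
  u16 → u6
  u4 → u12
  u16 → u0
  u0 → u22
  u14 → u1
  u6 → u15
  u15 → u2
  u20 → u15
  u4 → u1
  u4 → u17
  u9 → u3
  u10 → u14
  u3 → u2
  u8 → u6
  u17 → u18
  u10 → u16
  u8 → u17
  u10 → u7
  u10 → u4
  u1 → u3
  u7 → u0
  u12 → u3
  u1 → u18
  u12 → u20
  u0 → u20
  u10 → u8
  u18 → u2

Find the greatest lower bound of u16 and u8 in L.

Common lower bounds of {u16, u8}: u10.
The greatest among these is u10.

u10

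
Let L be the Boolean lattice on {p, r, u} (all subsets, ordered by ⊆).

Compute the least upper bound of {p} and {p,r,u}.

{p,r,u}

Common upper bounds of {{p}, {p,r,u}}: {p,r,u}.
The least among these is {p,r,u}.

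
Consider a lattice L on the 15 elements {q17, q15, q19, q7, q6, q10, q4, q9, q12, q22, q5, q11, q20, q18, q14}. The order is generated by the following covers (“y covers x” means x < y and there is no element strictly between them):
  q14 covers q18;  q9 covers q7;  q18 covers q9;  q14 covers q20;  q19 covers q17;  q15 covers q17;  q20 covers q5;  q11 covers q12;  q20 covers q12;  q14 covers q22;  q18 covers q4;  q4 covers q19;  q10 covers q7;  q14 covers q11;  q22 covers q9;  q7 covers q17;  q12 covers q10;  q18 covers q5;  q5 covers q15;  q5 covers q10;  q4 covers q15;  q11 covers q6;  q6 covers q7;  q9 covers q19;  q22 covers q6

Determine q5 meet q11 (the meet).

Common lower bounds of {q5, q11}: q10, q17, q7.
The greatest among these is q10.

q10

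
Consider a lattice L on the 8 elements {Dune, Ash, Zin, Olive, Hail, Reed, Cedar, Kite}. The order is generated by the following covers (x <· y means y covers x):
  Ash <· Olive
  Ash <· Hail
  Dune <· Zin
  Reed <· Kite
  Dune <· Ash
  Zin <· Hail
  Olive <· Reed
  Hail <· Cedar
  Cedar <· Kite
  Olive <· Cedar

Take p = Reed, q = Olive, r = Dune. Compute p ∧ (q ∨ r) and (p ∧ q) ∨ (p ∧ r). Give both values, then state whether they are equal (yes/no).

q ∨ r = Olive, so p ∧ (q ∨ r) = Reed ∧ Olive = Olive.
p ∧ q = Olive and p ∧ r = Dune, so (p ∧ q) ∨ (p ∧ r) = Olive ∨ Dune = Olive.
Equal: yes.

Olive; Olive; yes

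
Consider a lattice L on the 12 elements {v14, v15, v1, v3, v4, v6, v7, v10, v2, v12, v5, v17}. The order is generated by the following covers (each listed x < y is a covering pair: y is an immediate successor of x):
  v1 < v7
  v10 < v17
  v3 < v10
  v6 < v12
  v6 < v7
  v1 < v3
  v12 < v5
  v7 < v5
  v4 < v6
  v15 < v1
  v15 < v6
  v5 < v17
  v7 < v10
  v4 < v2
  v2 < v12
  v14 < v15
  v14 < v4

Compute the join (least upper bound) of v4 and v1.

v7

Common upper bounds of {v4, v1}: v10, v17, v5, v7.
The least among these is v7.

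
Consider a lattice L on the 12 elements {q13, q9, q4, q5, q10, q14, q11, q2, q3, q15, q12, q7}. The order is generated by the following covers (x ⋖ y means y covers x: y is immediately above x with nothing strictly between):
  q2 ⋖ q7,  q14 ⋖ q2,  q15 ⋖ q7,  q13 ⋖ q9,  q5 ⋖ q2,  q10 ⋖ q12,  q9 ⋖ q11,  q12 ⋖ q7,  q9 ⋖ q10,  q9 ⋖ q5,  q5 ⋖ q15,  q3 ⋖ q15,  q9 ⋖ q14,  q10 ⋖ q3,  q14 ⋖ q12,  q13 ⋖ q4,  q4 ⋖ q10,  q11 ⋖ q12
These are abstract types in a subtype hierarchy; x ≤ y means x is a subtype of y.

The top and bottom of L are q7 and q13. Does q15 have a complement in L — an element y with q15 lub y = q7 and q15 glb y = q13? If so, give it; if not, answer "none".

none

For every candidate y, either q15 ∨ y ≠ q7 or q15 ∧ y ≠ q13; no complement exists.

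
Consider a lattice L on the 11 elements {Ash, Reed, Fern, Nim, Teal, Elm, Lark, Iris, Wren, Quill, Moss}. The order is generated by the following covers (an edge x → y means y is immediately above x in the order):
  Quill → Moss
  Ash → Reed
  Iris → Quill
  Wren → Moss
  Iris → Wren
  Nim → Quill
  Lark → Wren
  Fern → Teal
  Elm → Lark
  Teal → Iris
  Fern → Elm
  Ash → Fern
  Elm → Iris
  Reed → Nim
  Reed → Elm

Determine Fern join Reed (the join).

Common upper bounds of {Fern, Reed}: Elm, Iris, Lark, Moss, Quill, Wren.
The least among these is Elm.

Elm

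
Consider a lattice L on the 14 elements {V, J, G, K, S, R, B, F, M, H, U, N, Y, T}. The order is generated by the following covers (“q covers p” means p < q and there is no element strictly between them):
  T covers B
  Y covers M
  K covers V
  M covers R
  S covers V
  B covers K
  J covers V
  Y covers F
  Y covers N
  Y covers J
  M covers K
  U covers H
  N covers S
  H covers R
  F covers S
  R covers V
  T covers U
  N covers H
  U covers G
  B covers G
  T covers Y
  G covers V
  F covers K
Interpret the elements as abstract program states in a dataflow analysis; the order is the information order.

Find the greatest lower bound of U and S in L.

Common lower bounds of {U, S}: V.
The greatest among these is V.

V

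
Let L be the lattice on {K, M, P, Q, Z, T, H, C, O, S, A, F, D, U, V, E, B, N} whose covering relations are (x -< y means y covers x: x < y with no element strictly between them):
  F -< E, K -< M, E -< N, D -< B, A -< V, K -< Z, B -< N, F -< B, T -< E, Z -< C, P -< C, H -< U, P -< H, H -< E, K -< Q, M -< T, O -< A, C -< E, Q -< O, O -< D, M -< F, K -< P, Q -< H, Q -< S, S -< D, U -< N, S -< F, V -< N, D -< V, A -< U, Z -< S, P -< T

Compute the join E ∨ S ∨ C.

E

Common upper bounds of {E, S, C}: E, N.
The least among these is E.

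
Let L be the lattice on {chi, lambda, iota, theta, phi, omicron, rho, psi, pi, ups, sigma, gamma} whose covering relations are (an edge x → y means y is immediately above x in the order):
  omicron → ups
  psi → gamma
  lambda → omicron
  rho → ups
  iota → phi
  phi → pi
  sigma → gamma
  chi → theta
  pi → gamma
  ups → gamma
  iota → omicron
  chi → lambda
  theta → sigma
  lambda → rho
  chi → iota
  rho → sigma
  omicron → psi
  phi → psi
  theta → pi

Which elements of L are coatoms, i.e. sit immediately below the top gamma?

The coatoms are exactly the elements covered by gamma: pi, psi, sigma, ups.

pi, psi, sigma, ups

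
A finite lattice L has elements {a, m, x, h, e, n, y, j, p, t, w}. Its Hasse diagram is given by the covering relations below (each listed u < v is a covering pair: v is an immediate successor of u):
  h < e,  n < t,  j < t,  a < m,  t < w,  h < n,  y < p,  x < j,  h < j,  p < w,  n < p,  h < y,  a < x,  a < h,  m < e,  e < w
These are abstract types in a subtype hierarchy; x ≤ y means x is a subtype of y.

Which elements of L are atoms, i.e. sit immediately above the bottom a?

The atoms are exactly the elements that cover a: h, m, x.

h, m, x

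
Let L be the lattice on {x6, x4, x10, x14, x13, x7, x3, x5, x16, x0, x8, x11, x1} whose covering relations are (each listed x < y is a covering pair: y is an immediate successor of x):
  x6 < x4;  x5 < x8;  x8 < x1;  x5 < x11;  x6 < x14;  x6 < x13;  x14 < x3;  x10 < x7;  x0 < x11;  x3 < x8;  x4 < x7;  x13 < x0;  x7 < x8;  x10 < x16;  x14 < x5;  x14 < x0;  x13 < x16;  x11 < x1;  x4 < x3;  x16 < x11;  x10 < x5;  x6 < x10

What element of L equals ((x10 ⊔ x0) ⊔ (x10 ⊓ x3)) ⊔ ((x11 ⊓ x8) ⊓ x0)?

x10 ∨ x0 = x11
x10 ∧ x3 = x6
x11 ∨ x6 = x11
x11 ∧ x8 = x5
x5 ∧ x0 = x14
x11 ∨ x14 = x11

x11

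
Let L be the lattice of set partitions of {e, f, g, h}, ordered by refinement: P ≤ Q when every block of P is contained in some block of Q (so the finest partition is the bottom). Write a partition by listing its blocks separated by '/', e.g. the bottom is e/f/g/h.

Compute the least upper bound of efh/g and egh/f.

The join of efh/g and egh/f merges any blocks that overlap across the partitions, giving efgh.

efgh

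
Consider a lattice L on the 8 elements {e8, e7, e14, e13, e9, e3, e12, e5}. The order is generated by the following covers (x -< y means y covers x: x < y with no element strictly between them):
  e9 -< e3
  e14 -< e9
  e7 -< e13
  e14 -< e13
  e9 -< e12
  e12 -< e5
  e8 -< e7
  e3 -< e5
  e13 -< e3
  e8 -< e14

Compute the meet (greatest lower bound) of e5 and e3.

Common lower bounds of {e5, e3}: e13, e14, e3, e7, e8, e9.
The greatest among these is e3.

e3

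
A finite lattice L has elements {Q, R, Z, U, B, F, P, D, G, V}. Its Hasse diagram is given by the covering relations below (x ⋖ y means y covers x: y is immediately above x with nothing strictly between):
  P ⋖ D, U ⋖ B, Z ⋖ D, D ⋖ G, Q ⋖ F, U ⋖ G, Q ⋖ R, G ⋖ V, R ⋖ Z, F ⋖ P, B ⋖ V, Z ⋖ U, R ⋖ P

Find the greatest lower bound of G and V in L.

Common lower bounds of {G, V}: D, F, G, P, Q, R, U, Z.
The greatest among these is G.

G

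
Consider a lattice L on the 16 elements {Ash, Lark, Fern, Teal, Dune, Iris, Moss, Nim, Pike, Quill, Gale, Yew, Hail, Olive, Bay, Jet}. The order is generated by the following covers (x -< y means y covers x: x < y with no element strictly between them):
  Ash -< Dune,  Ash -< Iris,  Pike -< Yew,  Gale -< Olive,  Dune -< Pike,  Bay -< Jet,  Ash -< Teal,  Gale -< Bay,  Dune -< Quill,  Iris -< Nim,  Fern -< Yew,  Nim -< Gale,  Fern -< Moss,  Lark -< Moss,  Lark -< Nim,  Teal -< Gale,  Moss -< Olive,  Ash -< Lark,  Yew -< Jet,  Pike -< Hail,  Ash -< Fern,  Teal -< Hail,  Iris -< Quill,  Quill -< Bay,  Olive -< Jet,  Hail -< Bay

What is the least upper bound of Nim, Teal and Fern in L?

Common upper bounds of {Nim, Teal, Fern}: Jet, Olive.
The least among these is Olive.

Olive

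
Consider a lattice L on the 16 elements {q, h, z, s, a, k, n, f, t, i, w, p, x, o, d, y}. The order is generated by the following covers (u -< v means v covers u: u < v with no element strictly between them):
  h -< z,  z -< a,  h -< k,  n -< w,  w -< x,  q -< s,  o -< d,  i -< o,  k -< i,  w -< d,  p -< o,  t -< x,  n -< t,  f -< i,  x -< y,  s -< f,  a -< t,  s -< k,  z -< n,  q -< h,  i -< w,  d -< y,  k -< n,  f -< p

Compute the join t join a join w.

x

Common upper bounds of {t, a, w}: x, y.
The least among these is x.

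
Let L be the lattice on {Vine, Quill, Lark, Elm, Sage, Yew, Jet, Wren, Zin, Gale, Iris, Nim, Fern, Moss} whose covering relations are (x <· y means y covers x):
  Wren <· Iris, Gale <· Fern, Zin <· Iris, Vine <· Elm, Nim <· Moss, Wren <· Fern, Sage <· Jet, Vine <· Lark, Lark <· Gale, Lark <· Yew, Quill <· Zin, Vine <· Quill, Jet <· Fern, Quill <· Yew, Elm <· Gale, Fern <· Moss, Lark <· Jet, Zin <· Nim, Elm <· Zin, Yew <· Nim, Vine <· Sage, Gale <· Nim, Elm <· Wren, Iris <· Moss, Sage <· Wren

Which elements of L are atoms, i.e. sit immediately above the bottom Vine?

Elm, Lark, Quill, Sage

The atoms are exactly the elements that cover Vine: Elm, Lark, Quill, Sage.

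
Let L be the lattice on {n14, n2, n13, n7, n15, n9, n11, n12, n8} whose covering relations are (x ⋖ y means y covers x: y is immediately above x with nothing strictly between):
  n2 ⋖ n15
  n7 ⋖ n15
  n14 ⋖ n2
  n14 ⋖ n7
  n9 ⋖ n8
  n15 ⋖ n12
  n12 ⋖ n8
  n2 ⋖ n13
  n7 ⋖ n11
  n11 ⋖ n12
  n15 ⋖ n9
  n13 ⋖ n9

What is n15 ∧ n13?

n2

Common lower bounds of {n15, n13}: n14, n2.
The greatest among these is n2.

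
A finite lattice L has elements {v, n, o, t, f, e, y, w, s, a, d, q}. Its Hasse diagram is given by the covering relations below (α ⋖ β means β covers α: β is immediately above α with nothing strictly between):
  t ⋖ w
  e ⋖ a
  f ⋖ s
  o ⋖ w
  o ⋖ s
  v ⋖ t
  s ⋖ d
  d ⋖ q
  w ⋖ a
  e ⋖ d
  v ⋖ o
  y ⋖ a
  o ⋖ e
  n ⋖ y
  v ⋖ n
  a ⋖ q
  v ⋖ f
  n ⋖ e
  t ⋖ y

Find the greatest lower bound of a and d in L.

e

Common lower bounds of {a, d}: e, n, o, v.
The greatest among these is e.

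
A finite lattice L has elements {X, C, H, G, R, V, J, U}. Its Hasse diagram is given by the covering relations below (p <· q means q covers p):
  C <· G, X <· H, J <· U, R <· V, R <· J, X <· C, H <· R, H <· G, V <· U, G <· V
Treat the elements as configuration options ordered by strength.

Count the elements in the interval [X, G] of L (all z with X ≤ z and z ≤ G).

4

The interval [X, G] = {C, G, H, X}, which has 4 elements.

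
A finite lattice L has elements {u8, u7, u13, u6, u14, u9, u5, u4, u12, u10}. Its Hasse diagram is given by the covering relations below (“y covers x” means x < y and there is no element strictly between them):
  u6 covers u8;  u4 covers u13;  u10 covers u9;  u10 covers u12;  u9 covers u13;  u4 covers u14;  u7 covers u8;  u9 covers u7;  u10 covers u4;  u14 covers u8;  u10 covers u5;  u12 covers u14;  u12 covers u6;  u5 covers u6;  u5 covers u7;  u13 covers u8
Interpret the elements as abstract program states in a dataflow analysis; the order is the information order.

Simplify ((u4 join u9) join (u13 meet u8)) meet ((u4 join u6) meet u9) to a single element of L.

u9

u4 ∨ u9 = u10
u13 ∧ u8 = u8
u10 ∨ u8 = u10
u4 ∨ u6 = u10
u10 ∧ u9 = u9
u10 ∧ u9 = u9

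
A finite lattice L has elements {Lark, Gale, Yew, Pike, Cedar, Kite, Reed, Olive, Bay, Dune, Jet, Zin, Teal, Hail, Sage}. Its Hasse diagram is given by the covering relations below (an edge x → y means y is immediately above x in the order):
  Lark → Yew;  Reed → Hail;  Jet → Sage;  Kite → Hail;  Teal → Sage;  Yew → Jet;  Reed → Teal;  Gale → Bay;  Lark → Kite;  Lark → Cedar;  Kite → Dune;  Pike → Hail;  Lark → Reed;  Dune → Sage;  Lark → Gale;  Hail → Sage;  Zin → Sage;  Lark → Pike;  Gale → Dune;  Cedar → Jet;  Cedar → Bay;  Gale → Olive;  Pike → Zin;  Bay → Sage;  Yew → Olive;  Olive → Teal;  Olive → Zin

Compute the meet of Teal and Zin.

Olive

Common lower bounds of {Teal, Zin}: Gale, Lark, Olive, Yew.
The greatest among these is Olive.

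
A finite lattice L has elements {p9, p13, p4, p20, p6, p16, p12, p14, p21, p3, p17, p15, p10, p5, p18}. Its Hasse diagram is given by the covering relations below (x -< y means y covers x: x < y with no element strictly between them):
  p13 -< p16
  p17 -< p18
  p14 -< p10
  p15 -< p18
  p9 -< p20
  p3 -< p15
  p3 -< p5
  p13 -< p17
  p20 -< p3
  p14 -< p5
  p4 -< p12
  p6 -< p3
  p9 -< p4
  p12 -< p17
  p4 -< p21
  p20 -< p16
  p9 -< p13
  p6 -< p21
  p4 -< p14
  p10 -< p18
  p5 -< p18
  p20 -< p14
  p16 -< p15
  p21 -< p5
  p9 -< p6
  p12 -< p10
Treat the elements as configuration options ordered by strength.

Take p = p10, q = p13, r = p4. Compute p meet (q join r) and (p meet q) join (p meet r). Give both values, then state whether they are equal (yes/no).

p12; p4; no

q join r = p17, so p meet (q join r) = p10 meet p17 = p12.
p meet q = p9 and p meet r = p4, so (p meet q) join (p meet r) = p9 join p4 = p4.
Equal: no.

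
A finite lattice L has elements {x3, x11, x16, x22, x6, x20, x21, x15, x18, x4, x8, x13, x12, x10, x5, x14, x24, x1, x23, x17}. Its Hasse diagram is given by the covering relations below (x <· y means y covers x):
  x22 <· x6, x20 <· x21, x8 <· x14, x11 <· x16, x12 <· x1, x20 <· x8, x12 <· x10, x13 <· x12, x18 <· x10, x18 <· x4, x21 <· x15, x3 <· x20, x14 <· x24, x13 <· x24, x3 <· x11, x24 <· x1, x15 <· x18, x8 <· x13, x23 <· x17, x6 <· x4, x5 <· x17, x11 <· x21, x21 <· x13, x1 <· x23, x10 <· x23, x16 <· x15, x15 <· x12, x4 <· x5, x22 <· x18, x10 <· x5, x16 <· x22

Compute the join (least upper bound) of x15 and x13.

Common upper bounds of {x15, x13}: x1, x10, x12, x17, x23, x5.
The least among these is x12.

x12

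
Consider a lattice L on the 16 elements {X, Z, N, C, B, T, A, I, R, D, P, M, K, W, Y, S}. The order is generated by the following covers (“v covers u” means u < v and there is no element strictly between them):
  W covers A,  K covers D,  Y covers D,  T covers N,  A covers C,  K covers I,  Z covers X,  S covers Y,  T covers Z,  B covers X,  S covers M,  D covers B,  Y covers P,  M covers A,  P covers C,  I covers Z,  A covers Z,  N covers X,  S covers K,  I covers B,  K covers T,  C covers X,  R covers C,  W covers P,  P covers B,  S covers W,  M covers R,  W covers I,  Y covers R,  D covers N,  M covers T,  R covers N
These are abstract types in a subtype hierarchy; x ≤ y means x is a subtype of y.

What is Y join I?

S

Common upper bounds of {Y, I}: S.
The least among these is S.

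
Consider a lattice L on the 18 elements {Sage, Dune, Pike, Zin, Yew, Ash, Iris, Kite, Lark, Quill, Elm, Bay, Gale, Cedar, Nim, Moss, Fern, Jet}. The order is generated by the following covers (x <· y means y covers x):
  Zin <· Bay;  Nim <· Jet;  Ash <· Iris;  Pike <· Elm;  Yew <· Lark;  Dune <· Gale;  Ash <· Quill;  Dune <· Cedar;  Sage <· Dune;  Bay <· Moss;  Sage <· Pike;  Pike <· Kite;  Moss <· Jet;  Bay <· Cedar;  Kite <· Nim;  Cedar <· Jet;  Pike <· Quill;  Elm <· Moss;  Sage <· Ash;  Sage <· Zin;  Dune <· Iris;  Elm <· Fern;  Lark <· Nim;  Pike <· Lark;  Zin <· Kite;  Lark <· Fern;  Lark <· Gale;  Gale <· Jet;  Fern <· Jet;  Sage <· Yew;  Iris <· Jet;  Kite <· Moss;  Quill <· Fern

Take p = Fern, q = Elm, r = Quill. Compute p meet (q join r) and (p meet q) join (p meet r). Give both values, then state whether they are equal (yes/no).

Fern; Fern; yes

q join r = Fern, so p meet (q join r) = Fern meet Fern = Fern.
p meet q = Elm and p meet r = Quill, so (p meet q) join (p meet r) = Elm join Quill = Fern.
Equal: yes.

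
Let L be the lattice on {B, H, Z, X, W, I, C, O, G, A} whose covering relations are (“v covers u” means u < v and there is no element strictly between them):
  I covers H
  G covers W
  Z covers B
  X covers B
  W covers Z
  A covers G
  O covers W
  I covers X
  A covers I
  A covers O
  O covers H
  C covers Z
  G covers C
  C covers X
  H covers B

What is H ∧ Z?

B

Common lower bounds of {H, Z}: B.
The greatest among these is B.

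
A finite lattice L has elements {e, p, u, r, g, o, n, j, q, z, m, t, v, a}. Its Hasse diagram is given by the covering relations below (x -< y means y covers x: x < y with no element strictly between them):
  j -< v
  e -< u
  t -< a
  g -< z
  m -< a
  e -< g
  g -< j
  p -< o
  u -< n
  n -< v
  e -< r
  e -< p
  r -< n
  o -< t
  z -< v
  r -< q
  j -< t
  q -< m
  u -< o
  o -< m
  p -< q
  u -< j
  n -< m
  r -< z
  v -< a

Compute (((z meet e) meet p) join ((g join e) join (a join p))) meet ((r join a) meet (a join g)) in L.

z ∧ e = e
e ∧ p = e
g ∨ e = g
a ∨ p = a
g ∨ a = a
e ∨ a = a
r ∨ a = a
a ∨ g = a
a ∧ a = a
a ∧ a = a

a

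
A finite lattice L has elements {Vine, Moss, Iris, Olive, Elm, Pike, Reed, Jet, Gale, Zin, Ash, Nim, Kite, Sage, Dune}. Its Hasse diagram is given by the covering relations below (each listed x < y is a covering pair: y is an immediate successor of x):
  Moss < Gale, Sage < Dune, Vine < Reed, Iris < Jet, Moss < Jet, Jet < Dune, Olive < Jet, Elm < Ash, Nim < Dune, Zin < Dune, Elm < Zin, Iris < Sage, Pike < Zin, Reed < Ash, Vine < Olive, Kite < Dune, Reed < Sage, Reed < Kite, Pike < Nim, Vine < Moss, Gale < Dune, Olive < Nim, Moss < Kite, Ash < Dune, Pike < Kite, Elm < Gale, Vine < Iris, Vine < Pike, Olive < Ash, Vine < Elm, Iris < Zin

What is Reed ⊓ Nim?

Vine

Common lower bounds of {Reed, Nim}: Vine.
The greatest among these is Vine.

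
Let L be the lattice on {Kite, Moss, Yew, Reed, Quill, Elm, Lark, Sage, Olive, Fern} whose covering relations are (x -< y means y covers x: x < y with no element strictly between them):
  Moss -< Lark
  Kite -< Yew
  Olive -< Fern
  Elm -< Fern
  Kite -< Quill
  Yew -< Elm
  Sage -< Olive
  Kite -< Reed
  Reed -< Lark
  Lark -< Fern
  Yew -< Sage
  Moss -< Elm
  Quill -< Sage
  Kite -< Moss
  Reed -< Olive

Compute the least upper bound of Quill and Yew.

Sage

Common upper bounds of {Quill, Yew}: Fern, Olive, Sage.
The least among these is Sage.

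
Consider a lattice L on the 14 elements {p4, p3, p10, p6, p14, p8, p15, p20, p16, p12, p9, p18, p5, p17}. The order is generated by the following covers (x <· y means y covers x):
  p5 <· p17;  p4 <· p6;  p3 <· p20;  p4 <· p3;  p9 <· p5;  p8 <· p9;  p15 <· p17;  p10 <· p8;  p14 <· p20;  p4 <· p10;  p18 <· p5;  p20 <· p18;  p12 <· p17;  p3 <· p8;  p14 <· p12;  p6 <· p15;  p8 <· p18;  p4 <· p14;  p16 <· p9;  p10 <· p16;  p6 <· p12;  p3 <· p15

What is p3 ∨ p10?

p8

Common upper bounds of {p3, p10}: p17, p18, p5, p8, p9.
The least among these is p8.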